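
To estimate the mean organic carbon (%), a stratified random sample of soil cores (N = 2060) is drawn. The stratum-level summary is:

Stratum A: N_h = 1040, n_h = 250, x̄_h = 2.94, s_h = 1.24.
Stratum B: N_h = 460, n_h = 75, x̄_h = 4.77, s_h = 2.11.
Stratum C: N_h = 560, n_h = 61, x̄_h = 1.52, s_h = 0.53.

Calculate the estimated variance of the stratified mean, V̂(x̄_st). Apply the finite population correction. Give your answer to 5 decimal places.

V̂(x̄_st) ≈ 0.00397

V̂(x̄_st) = Σ W_h² (1 − n_h/N_h) s_h²/n_h, with W_h = N_h/N and N = 2060:
  stratum A: (1040/2060)²·(1 − 250/1040)·1.24²/250 = 0.00119077
  stratum B: (460/2060)²·(1 − 75/460)·2.11²/75 = 0.00247735
  stratum C: (560/2060)²·(1 − 61/560)·0.53²/61 = 0.000303233
V̂(x̄_st) = 0.00397136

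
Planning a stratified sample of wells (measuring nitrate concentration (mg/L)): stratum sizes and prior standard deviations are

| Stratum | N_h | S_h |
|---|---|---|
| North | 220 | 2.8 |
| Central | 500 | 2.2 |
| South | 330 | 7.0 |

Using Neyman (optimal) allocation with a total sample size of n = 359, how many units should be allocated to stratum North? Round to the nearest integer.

Neyman allocation: n_h = n · N_h S_h / Σ N_i S_i, with n = 359.
  stratum North: N_h·S_h = 220·2.8 = 616.00
  stratum Central: N_h·S_h = 500·2.2 = 1100.00
  stratum South: N_h·S_h = 330·7.0 = 2310.00
Σ N_h S_h = 4026.00
n for stratum North = 359·616.00/4026.00 = 54.929 → 55

55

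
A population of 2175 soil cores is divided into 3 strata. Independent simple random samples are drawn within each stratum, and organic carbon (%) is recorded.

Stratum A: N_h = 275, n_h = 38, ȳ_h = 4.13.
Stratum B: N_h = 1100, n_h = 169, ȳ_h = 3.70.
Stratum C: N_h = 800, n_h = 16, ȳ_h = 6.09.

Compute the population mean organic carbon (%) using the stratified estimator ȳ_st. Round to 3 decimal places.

N = Σ N_h = 2175. Stratum weights W_h = N_h/N.
ȳ_st = (275·4.13 + 1100·3.70 + 800·6.09) / 2175 = 4.63345

ȳ_st ≈ 4.633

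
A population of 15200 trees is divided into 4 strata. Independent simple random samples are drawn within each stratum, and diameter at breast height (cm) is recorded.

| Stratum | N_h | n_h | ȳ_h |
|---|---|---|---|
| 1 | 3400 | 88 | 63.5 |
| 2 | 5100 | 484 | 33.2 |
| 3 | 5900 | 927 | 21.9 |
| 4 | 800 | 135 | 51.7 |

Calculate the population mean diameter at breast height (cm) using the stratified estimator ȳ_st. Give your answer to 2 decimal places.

ȳ_st ≈ 36.57

N = Σ N_h = 15200. Stratum weights W_h = N_h/N.
ȳ_st = (3400·63.5 + 5100·33.2 + 5900·21.9 + 800·51.7) / 15200 = 36.5651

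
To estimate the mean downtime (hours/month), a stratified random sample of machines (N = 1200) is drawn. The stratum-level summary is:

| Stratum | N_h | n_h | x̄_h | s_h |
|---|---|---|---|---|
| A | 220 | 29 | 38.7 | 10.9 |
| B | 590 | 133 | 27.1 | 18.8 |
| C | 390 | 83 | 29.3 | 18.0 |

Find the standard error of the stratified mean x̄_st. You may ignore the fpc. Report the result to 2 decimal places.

V̂(x̄_st) = Σ W_h² s_h²/n_h, with W_h = N_h/N and N = 1200:
  stratum A: (220/1200)²·10.9²/29 = 0.137701
  stratum B: (590/1200)²·18.8²/133 = 0.6424
  stratum C: (390/1200)²·18.0²/83 = 0.412319
V̂(x̄_st) = 1.19242
SE(x̄_st) = √1.19242 = 1.09198

SE(x̄_st) ≈ 1.09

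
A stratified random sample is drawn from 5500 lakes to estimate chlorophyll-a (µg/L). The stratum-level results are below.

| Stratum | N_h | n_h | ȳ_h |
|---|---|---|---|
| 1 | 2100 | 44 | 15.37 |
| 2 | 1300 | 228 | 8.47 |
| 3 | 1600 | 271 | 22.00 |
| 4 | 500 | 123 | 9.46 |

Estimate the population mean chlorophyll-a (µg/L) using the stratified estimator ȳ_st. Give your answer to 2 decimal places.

ȳ_st ≈ 15.13

N = Σ N_h = 5500. Stratum weights W_h = N_h/N.
ȳ_st = (2100·15.37 + 1300·8.47 + 1600·22.00 + 500·9.46) / 5500 = 15.1305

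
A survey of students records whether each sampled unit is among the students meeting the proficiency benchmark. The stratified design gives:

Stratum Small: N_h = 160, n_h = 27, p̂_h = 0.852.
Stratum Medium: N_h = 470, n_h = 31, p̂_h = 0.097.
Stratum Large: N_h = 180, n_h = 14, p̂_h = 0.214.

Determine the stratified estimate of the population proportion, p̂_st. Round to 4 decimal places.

N = 810; stratum weights W_h = N_h/N.
p̂_st = Σ W_h p̂_h = (160·0.852 + 470·0.097 + 180·0.214)/810 = 0.27214

p̂_st ≈ 0.2721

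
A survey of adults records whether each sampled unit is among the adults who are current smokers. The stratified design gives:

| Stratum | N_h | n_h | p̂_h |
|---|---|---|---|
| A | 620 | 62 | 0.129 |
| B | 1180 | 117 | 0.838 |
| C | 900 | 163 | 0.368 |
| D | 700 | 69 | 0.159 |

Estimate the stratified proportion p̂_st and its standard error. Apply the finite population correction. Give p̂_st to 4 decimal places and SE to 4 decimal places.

p̂_st ≈ 0.4445, SE ≈ 0.0184

N = 3400; stratum weights W_h = N_h/N.
p̂_st = Σ W_h p̂_h = (620·0.129 + 1180·0.838 + 900·0.368 + 700·0.159)/3400 = 0.44451
V̂(p̂_st) = Σ W_h² (1 − n_h/N_h) p̂_h(1−p̂_h)/(n_h−1):
  stratum A: (620/3400)²·(1 − 62/620)·0.129·0.871/61 = 5.51247e-05
  stratum B: (1180/3400)²·(1 − 117/1180)·0.838·0.162/116 = 0.000126987
  stratum C: (900/3400)²·(1 − 163/900)·0.368·0.632/162 = 8.23763e-05
  stratum D: (700/3400)²·(1 − 69/700)·0.159·0.841/68 = 7.5137e-05
V̂(p̂_st) = 0.000339625; SE = √V̂ = 0.0184289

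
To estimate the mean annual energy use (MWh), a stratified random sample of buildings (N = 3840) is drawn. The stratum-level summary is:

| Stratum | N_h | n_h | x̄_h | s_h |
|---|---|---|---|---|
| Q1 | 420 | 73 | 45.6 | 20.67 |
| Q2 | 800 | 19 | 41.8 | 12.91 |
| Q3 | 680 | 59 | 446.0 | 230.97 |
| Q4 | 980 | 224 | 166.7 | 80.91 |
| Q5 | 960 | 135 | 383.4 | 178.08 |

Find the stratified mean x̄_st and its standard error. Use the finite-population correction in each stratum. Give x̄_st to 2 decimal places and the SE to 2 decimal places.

x̄_st ≈ 231.07, SE ≈ 6.36

x̄_st = Σ W_h x̄_h = (420·45.6 + 800·41.8 + 680·446.0 + 980·166.7 + 960·383.4)/3840 = 231.06823
V̂(x̄_st) = Σ W_h² (1 − n_h/N_h) s_h²/n_h, with W_h = N_h/N and N = 3840:
  stratum Q1: (420/3840)²·(1 − 73/420)·20.67²/73 = 0.0578461
  stratum Q2: (800/3840)²·(1 − 19/800)·12.91²/19 = 0.371687
  stratum Q3: (680/3840)²·(1 − 59/680)·230.97²/59 = 25.8939
  stratum Q4: (980/3840)²·(1 − 224/980)·80.91²/224 = 1.46839
  stratum Q5: (960/3840)²·(1 − 135/960)·178.08²/135 = 12.6171
V̂(x̄_st) = 40.4089
SE(x̄_st) = √40.4089 = 6.3568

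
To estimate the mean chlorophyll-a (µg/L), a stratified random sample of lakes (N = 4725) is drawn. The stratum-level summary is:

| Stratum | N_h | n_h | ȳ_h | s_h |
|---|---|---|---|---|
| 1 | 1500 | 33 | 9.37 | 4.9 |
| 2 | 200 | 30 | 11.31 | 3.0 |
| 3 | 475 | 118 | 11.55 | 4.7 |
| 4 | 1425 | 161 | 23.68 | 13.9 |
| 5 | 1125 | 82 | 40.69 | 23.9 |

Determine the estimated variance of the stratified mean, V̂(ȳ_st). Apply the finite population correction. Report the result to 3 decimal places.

V̂(ȳ_st) = Σ W_h² (1 − n_h/N_h) s_h²/n_h, with W_h = N_h/N and N = 4725:
  stratum 1: (1500/4725)²·(1 − 33/1500)·4.9²/33 = 0.0717127
  stratum 2: (200/4725)²·(1 − 30/200)·3.0²/30 = 0.000456874
  stratum 3: (475/4725)²·(1 − 118/475)·4.7²/118 = 0.00142191
  stratum 4: (1425/4725)²·(1 − 161/1425)·13.9²/161 = 0.0968193
  stratum 5: (1125/4725)²·(1 − 82/1125)·23.9²/82 = 0.366113
V̂(ȳ_st) = 0.536524

V̂(ȳ_st) ≈ 0.537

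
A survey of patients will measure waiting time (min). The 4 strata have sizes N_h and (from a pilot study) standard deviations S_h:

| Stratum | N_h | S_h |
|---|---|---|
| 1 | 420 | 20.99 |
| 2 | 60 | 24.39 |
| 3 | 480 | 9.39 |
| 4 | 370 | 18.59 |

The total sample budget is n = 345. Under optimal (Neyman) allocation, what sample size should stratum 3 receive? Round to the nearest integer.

Neyman allocation: n_h = n · N_h S_h / Σ N_i S_i, with n = 345.
  stratum 1: N_h·S_h = 420·20.99 = 8815.80
  stratum 2: N_h·S_h = 60·24.39 = 1463.40
  stratum 3: N_h·S_h = 480·9.39 = 4507.20
  stratum 4: N_h·S_h = 370·18.59 = 6878.30
Σ N_h S_h = 21664.70
n for stratum 3 = 345·4507.20/21664.70 = 71.775 → 72

72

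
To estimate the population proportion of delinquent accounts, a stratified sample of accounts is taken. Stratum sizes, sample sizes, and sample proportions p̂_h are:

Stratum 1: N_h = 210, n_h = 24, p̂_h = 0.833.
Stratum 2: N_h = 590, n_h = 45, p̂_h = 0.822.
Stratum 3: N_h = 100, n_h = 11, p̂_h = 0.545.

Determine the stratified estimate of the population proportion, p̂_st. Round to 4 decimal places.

N = 900; stratum weights W_h = N_h/N.
p̂_st = Σ W_h p̂_h = (210·0.833 + 590·0.822 + 100·0.545)/900 = 0.79379

p̂_st ≈ 0.7938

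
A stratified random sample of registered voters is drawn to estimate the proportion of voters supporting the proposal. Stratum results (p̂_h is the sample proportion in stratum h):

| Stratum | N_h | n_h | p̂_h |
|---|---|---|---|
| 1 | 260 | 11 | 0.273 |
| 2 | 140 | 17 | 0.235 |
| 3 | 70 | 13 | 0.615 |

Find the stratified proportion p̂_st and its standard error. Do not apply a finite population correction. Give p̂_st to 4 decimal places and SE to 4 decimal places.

N = 470; stratum weights W_h = N_h/N.
p̂_st = Σ W_h p̂_h = (260·0.273 + 140·0.235 + 70·0.615)/470 = 0.31262
V̂(p̂_st) = Σ W_h² p̂_h(1−p̂_h)/(n_h−1):
  stratum 1: (260/470)²·0.273·0.727/10 = 0.00607363
  stratum 2: (140/470)²·0.235·0.765/16 = 0.000996941
  stratum 3: (70/470)²·0.615·0.385/12 = 0.000437678
V̂(p̂_st) = 0.00750825; SE = √V̂ = 0.0866501

p̂_st ≈ 0.3126, SE ≈ 0.0867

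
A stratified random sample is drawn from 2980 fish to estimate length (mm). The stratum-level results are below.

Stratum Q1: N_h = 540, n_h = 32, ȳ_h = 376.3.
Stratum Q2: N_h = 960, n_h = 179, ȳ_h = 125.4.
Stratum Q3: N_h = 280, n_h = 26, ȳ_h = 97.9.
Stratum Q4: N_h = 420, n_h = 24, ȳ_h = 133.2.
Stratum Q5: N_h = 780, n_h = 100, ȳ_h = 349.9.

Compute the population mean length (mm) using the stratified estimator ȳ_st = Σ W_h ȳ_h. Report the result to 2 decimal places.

N = Σ N_h = 2980. Stratum weights W_h = N_h/N.
ȳ_st = (540·376.3 + 960·125.4 + 280·97.9 + 420·133.2 + 780·349.9) / 2980 = 228.1423

ȳ_st ≈ 228.14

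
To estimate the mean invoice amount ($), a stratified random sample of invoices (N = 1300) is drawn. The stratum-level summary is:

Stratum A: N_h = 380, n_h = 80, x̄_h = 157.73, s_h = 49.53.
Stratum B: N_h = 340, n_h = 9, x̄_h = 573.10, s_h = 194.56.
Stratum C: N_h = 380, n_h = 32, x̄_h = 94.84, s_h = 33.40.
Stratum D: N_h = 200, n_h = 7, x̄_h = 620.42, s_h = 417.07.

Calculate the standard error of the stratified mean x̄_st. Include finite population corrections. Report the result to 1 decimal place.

SE(x̄_st) ≈ 29.2

V̂(x̄_st) = Σ W_h² (1 − n_h/N_h) s_h²/n_h, with W_h = N_h/N and N = 1300:
  stratum A: (380/1300)²·(1 − 80/380)·49.53²/80 = 2.06854
  stratum B: (340/1300)²·(1 − 9/340)·194.56²/9 = 280.082
  stratum C: (380/1300)²·(1 − 32/380)·33.40²/32 = 2.72784
  stratum D: (200/1300)²·(1 − 7/200)·417.07²/7 = 567.571
V̂(x̄_st) = 852.449
SE(x̄_st) = √852.449 = 29.1967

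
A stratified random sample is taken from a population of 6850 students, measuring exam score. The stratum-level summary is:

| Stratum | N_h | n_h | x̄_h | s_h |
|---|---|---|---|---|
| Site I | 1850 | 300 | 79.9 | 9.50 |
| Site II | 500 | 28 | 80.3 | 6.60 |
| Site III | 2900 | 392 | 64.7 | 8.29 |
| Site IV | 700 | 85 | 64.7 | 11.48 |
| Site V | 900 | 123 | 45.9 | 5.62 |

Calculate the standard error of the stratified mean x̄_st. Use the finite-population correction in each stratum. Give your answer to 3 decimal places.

SE(x̄_st) ≈ 0.267

V̂(x̄_st) = Σ W_h² (1 − n_h/N_h) s_h²/n_h, with W_h = N_h/N and N = 6850:
  stratum Site I: (1850/6850)²·(1 − 300/1850)·9.50²/300 = 0.0183843
  stratum Site II: (500/6850)²·(1 − 28/500)·6.60²/28 = 0.00782457
  stratum Site III: (2900/6850)²·(1 − 392/2900)·8.29²/392 = 0.0271749
  stratum Site IV: (700/6850)²·(1 − 85/700)·11.48²/85 = 0.0142252
  stratum Site V: (900/6850)²·(1 − 123/900)·5.62²/123 = 0.00382692
V̂(x̄_st) = 0.0714359
SE(x̄_st) = √0.0714359 = 0.267275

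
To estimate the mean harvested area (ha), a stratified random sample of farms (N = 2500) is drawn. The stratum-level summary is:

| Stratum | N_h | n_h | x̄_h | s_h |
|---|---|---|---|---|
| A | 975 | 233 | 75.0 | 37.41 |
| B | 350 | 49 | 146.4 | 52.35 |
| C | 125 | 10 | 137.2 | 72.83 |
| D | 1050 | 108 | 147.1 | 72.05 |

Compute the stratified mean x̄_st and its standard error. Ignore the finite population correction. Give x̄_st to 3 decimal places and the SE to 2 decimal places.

x̄_st ≈ 118.388, SE ≈ 3.44

x̄_st = Σ W_h x̄_h = (975·75.0 + 350·146.4 + 125·137.2 + 1050·147.1)/2500 = 118.38800
V̂(x̄_st) = Σ W_h² s_h²/n_h, with W_h = N_h/N and N = 2500:
  stratum A: (975/2500)²·37.41²/233 = 0.913584
  stratum B: (350/2500)²·52.35²/49 = 1.09621
  stratum C: (125/2500)²·72.83²/10 = 1.32605
  stratum D: (1050/2500)²·72.05²/108 = 8.47896
V̂(x̄_st) = 11.8148
SE(x̄_st) = √11.8148 = 3.43727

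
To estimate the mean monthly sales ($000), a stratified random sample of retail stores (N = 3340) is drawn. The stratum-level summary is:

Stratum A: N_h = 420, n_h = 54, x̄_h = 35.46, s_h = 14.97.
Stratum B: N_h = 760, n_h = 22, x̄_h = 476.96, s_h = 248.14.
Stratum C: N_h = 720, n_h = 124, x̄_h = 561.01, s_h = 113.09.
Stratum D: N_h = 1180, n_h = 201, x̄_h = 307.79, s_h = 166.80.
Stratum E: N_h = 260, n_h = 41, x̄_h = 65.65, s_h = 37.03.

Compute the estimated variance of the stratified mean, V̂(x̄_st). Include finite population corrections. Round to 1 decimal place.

V̂(x̄_st) ≈ 159.2

V̂(x̄_st) = Σ W_h² (1 − n_h/N_h) s_h²/n_h, with W_h = N_h/N and N = 3340:
  stratum A: (420/3340)²·(1 − 54/420)·14.97²/54 = 0.0571857
  stratum B: (760/3340)²·(1 − 22/760)·248.14²/22 = 140.717
  stratum C: (720/3340)²·(1 − 124/720)·113.09²/124 = 3.96746
  stratum D: (1180/3340)²·(1 − 201/1180)·166.80²/201 = 14.334
  stratum E: (260/3340)²·(1 − 41/260)·37.03²/41 = 0.170706
V̂(x̄_st) = 159.247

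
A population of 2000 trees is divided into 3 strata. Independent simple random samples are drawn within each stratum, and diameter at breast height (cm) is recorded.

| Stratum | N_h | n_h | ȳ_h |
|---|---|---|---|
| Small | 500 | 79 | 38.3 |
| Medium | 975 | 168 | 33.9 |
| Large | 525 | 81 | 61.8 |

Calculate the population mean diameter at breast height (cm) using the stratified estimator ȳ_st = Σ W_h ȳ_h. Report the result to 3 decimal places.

N = Σ N_h = 2000. Stratum weights W_h = N_h/N.
ȳ_st = (500·38.3 + 975·33.9 + 525·61.8) / 2000 = 42.32375

ȳ_st ≈ 42.324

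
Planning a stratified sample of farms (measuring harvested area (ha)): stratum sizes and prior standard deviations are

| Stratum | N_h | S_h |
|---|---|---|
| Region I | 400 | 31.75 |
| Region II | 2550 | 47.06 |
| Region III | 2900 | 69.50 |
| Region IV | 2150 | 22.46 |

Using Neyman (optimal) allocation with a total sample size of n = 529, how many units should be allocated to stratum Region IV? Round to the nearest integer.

Neyman allocation: n_h = n · N_h S_h / Σ N_i S_i, with n = 529.
  stratum Region I: N_h·S_h = 400·31.75 = 12700.00
  stratum Region II: N_h·S_h = 2550·47.06 = 120003.00
  stratum Region III: N_h·S_h = 2900·69.50 = 201550.00
  stratum Region IV: N_h·S_h = 2150·22.46 = 48289.00
Σ N_h S_h = 382542.00
n for stratum Region IV = 529·48289.00/382542.00 = 66.777 → 67

67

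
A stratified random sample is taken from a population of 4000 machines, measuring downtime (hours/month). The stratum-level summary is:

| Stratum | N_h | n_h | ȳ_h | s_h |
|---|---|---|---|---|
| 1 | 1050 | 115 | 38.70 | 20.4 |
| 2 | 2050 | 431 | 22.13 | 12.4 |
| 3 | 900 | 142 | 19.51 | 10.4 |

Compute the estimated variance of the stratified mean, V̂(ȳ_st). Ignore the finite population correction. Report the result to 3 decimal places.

V̂(ȳ_st) = Σ W_h² s_h²/n_h, with W_h = N_h/N and N = 4000:
  stratum 1: (1050/4000)²·20.4²/115 = 0.249357
  stratum 2: (2050/4000)²·12.4²/431 = 0.0937031
  stratum 3: (900/4000)²·10.4²/142 = 0.0385606
V̂(ȳ_st) = 0.38162

V̂(ȳ_st) ≈ 0.382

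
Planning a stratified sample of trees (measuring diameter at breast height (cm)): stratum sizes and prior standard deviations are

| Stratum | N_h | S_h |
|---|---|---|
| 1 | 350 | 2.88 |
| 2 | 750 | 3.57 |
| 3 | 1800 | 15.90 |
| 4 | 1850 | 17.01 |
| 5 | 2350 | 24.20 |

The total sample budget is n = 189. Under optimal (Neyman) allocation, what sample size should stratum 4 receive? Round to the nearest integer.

Neyman allocation: n_h = n · N_h S_h / Σ N_i S_i, with n = 189.
  stratum 1: N_h·S_h = 350·2.88 = 1008.00
  stratum 2: N_h·S_h = 750·3.57 = 2677.50
  stratum 3: N_h·S_h = 1800·15.90 = 28620.00
  stratum 4: N_h·S_h = 1850·17.01 = 31468.50
  stratum 5: N_h·S_h = 2350·24.20 = 56870.00
Σ N_h S_h = 120644.00
n for stratum 4 = 189·31468.50/120644.00 = 49.298 → 49

49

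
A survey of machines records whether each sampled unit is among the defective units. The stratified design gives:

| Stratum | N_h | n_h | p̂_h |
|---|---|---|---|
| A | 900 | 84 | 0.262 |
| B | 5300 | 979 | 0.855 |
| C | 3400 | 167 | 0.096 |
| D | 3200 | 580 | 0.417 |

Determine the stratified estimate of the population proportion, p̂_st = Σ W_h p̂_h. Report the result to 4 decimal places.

p̂_st ≈ 0.5022

N = 12800; stratum weights W_h = N_h/N.
p̂_st = Σ W_h p̂_h = (900·0.262 + 5300·0.855 + 3400·0.096 + 3200·0.417)/12800 = 0.50220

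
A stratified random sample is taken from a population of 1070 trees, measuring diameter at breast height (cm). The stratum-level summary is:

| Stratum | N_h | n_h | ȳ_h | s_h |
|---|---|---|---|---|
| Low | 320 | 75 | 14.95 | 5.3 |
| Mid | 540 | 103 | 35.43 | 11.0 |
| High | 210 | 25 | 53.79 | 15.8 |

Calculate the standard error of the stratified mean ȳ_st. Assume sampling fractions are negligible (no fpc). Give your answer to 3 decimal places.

SE(ȳ_st) ≈ 0.847

V̂(ȳ_st) = Σ W_h² s_h²/n_h, with W_h = N_h/N and N = 1070:
  stratum Low: (320/1070)²·5.3²/75 = 0.0334983
  stratum Mid: (540/1070)²·11.0²/103 = 0.299204
  stratum High: (210/1070)²·15.8²/25 = 0.384632
V̂(ȳ_st) = 0.717335
SE(ȳ_st) = √0.717335 = 0.846956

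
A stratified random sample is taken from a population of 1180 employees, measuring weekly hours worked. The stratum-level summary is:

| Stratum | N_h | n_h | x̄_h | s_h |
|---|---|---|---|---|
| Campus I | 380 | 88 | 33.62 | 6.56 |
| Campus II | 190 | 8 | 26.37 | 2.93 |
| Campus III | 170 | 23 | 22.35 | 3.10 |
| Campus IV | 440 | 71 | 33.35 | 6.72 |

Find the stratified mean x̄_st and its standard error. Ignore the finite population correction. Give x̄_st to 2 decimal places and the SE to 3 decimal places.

x̄_st ≈ 30.73, SE ≈ 0.419

x̄_st = Σ W_h x̄_h = (380·33.62 + 190·26.37 + 170·22.35 + 440·33.35)/1180 = 30.72831
V̂(x̄_st) = Σ W_h² s_h²/n_h, with W_h = N_h/N and N = 1180:
  stratum Campus I: (380/1180)²·6.56²/88 = 0.050714
  stratum Campus II: (190/1180)²·2.93²/8 = 0.027822
  stratum Campus III: (170/1180)²·3.10²/23 = 0.0086722
  stratum Campus IV: (440/1180)²·6.72²/71 = 0.0884345
V̂(x̄_st) = 0.175643
SE(x̄_st) = √0.175643 = 0.419097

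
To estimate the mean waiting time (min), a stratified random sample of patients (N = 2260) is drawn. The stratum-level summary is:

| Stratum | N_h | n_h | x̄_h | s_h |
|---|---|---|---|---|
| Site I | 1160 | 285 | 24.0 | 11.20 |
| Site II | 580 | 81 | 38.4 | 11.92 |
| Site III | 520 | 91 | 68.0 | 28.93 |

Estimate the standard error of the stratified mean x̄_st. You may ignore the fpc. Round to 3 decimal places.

V̂(x̄_st) = Σ W_h² s_h²/n_h, with W_h = N_h/N and N = 2260:
  stratum Site I: (1160/2260)²·11.20²/285 = 0.115955
  stratum Site II: (580/2260)²·11.92²/81 = 0.115533
  stratum Site III: (520/2260)²·28.93²/91 = 0.486906
V̂(x̄_st) = 0.718395
SE(x̄_st) = √0.718395 = 0.847582

SE(x̄_st) ≈ 0.848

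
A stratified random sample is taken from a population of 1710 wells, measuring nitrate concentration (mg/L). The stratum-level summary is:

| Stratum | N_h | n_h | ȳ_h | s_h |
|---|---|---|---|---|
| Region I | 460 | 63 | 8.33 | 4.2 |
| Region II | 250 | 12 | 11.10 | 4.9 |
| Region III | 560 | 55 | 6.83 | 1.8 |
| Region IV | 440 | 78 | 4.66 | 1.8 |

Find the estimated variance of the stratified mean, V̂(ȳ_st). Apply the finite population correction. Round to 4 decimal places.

V̂(ȳ_st) = Σ W_h² (1 − n_h/N_h) s_h²/n_h, with W_h = N_h/N and N = 1710:
  stratum Region I: (460/1710)²·(1 − 63/460)·4.2²/63 = 0.017487
  stratum Region II: (250/1710)²·(1 − 12/250)·4.9²/12 = 0.0407132
  stratum Region III: (560/1710)²·(1 − 55/560)·1.8²/55 = 0.00569731
  stratum Region IV: (440/1710)²·(1 − 78/440)·1.8²/78 = 0.00226266
V̂(ȳ_st) = 0.0661602

V̂(ȳ_st) ≈ 0.0662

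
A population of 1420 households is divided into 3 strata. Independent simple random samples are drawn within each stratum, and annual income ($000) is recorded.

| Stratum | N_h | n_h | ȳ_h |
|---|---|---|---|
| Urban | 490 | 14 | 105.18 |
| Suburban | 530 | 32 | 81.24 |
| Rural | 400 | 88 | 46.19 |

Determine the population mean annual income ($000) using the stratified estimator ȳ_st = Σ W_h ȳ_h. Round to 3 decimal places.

ȳ_st ≈ 79.628

N = Σ N_h = 1420. Stratum weights W_h = N_h/N.
ȳ_st = (490·105.18 + 530·81.24 + 400·46.19) / 1420 = 79.62775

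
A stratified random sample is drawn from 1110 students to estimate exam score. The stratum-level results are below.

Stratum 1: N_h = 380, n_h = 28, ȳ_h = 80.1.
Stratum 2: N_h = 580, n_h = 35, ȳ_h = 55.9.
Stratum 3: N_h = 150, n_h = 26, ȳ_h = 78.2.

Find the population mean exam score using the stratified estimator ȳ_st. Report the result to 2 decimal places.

ȳ_st ≈ 67.20

N = Σ N_h = 1110. Stratum weights W_h = N_h/N.
ȳ_st = (380·80.1 + 580·55.9 + 150·78.2) / 1110 = 67.1982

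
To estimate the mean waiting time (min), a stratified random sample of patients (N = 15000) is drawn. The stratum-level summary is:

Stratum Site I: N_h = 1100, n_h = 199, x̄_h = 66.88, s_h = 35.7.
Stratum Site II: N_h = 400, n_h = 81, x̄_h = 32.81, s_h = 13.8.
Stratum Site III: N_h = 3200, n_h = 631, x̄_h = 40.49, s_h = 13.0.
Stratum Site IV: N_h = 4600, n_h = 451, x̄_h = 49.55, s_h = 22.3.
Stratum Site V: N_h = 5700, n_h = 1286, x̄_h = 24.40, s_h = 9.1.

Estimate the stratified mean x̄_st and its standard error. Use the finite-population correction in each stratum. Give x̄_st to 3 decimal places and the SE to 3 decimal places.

x̄_st ≈ 38.885, SE ≈ 0.374

x̄_st = Σ W_h x̄_h = (1100·66.88 + 400·32.81 + 3200·40.49 + 4600·49.55 + 5700·24.40)/15000 = 38.88467
V̂(x̄_st) = Σ W_h² (1 − n_h/N_h) s_h²/n_h, with W_h = N_h/N and N = 15000:
  stratum Site I: (1100/15000)²·(1 − 199/1100)·35.7²/199 = 0.028211
  stratum Site II: (400/15000)²·(1 − 81/400)·13.8²/81 = 0.00133334
  stratum Site III: (3200/15000)²·(1 − 631/3200)·13.0²/631 = 0.00978563
  stratum Site IV: (4600/15000)²·(1 − 451/4600)·22.3²/451 = 0.0935302
  stratum Site V: (5700/15000)²·(1 − 1286/5700)·9.1²/1286 = 0.00720056
V̂(x̄_st) = 0.140061
SE(x̄_st) = √0.140061 = 0.374247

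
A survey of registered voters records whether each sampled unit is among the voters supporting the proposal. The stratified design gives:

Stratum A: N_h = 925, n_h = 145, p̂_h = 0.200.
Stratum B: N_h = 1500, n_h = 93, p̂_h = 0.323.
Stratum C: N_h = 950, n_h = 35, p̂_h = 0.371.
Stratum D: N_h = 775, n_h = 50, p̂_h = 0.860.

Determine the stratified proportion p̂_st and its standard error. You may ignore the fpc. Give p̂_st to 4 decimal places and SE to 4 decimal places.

N = 4150; stratum weights W_h = N_h/N.
p̂_st = Σ W_h p̂_h = (925·0.200 + 1500·0.323 + 950·0.371 + 775·0.860)/4150 = 0.40686
V̂(p̂_st) = Σ W_h² p̂_h(1−p̂_h)/(n_h−1):
  stratum A: (925/4150)²·0.200·0.800/144 = 5.52007e-05
  stratum B: (1500/4150)²·0.323·0.677/92 = 0.00031052
  stratum C: (950/4150)²·0.371·0.629/34 = 0.000359664
  stratum D: (775/4150)²·0.860·0.140/49 = 8.56915e-05
V̂(p̂_st) = 0.000811076; SE = √V̂ = 0.0284794

p̂_st ≈ 0.4069, SE ≈ 0.0285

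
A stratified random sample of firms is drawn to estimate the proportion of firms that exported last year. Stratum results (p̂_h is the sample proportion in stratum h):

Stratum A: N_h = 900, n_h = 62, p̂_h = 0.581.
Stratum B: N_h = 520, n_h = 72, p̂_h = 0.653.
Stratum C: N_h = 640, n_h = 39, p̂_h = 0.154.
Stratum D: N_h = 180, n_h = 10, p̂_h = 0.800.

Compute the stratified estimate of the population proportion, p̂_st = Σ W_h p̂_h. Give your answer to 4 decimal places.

N = 2240; stratum weights W_h = N_h/N.
p̂_st = Σ W_h p̂_h = (900·0.581 + 520·0.653 + 640·0.154 + 180·0.800)/2240 = 0.49331

p̂_st ≈ 0.4933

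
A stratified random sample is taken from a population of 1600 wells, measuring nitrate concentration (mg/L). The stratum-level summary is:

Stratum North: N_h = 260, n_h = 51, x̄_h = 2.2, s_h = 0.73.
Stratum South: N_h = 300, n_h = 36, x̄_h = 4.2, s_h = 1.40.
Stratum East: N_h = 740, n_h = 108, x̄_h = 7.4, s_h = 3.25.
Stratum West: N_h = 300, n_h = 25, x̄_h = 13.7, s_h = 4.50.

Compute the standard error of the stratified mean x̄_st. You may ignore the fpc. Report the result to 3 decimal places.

V̂(x̄_st) = Σ W_h² s_h²/n_h, with W_h = N_h/N and N = 1600:
  stratum North: (260/1600)²·0.73²/51 = 0.000275919
  stratum South: (300/1600)²·1.40²/36 = 0.00191406
  stratum East: (740/1600)²·3.25²/108 = 0.0209202
  stratum West: (300/1600)²·4.50²/25 = 0.0284766
V̂(x̄_st) = 0.0515868
SE(x̄_st) = √0.0515868 = 0.227127

SE(x̄_st) ≈ 0.227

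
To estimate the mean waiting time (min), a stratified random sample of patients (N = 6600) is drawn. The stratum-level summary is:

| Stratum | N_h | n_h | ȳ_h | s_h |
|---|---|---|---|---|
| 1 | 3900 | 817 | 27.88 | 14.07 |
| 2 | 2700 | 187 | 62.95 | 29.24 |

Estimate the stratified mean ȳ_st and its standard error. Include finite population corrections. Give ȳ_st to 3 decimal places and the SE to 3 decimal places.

ȳ_st ≈ 42.227, SE ≈ 0.883

ȳ_st = Σ W_h ȳ_h = (3900·27.88 + 2700·62.95)/6600 = 42.22682
V̂(ȳ_st) = Σ W_h² (1 − n_h/N_h) s_h²/n_h, with W_h = N_h/N and N = 6600:
  stratum 1: (3900/6600)²·(1 − 817/3900)·14.07²/817 = 0.0668831
  stratum 2: (2700/6600)²·(1 − 187/2700)·29.24²/187 = 0.712166
V̂(ȳ_st) = 0.77905
SE(ȳ_st) = √0.77905 = 0.882638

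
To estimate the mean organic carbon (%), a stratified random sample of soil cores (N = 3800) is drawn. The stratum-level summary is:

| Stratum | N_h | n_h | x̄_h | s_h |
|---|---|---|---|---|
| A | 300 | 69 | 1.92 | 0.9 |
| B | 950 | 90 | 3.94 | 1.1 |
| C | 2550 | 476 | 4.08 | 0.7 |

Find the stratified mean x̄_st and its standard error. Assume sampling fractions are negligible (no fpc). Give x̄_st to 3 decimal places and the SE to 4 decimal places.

x̄_st = Σ W_h x̄_h = (300·1.92 + 950·3.94 + 2550·4.08)/3800 = 3.87447
V̂(x̄_st) = Σ W_h² s_h²/n_h, with W_h = N_h/N and N = 3800:
  stratum A: (300/3800)²·0.9²/69 = 7.31663e-05
  stratum B: (950/3800)²·1.1²/90 = 0.000840278
  stratum C: (2550/3800)²·0.7²/476 = 0.000463556
V̂(x̄_st) = 0.001377
SE(x̄_st) = √0.001377 = 0.037108

x̄_st ≈ 3.874, SE ≈ 0.0371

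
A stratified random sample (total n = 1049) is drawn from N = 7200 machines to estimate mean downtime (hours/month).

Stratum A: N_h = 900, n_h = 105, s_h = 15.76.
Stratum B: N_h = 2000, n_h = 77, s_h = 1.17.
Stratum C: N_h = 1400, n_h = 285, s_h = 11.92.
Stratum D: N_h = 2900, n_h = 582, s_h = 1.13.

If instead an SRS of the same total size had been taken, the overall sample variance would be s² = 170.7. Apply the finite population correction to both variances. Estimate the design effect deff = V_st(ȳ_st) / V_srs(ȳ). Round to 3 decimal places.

V̂(ȳ_st) = Σ W_h² (1 − n_h/N_h) s_h²/n_h, with W_h = N_h/N and N = 7200:
  stratum A: (900/7200)²·(1 − 105/900)·15.76²/105 = 0.0326488
  stratum B: (2000/7200)²·(1 − 77/2000)·1.17²/77 = 0.00131894
  stratum C: (1400/7200)²·(1 − 285/1400)·11.92²/285 = 0.0150122
  stratum D: (2900/7200)²·(1 − 582/2900)·1.13²/582 = 0.000284499
V_st = 0.0492645
V_srs = (1 − 1049/7200)·170.7/1049 = 0.139018
deff = V_st / V_srs = 0.0492645/0.139018 = 0.3544

deff ≈ 0.354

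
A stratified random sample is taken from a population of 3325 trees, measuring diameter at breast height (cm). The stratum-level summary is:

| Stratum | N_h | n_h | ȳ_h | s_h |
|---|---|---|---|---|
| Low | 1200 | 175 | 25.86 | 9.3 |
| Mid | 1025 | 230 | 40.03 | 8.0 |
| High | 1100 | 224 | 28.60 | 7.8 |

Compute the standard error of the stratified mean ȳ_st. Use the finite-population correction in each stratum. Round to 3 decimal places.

V̂(ȳ_st) = Σ W_h² (1 − n_h/N_h) s_h²/n_h, with W_h = N_h/N and N = 3325:
  stratum Low: (1200/3325)²·(1 − 175/1200)·9.3²/175 = 0.0549857
  stratum Mid: (1025/3325)²·(1 − 230/1025)·8.0²/230 = 0.0205097
  stratum High: (1100/3325)²·(1 − 224/1100)·7.8²/224 = 0.0236731
V̂(ȳ_st) = 0.0991685
SE(ȳ_st) = √0.0991685 = 0.31491

SE(ȳ_st) ≈ 0.315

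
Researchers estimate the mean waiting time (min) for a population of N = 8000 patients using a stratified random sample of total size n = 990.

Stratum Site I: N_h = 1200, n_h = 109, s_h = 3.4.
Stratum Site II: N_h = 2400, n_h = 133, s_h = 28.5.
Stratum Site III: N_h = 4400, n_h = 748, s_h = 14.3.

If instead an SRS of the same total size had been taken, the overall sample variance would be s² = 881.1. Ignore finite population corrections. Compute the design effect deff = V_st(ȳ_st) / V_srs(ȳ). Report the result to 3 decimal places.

V̂(ȳ_st) = Σ W_h² s_h²/n_h, with W_h = N_h/N and N = 8000:
  stratum Site I: (1200/8000)²·3.4²/109 = 0.00238624
  stratum Site II: (2400/8000)²·28.5²/133 = 0.549643
  stratum Site III: (4400/8000)²·14.3²/748 = 0.0826982
V_st = 0.634727
V_srs = s²/n = 881.1/990 = 0.89
deff = V_st / V_srs = 0.634727/0.89 = 0.7132

deff ≈ 0.713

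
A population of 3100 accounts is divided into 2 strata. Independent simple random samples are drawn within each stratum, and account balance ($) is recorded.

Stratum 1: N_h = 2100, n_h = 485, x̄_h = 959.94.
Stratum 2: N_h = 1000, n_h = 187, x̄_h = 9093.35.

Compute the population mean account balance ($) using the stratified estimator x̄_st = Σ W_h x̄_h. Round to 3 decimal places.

N = Σ N_h = 3100. Stratum weights W_h = N_h/N.
x̄_st = (2100·959.94 + 1000·9093.35) / 3100 = 3583.62065

x̄_st ≈ 3583.621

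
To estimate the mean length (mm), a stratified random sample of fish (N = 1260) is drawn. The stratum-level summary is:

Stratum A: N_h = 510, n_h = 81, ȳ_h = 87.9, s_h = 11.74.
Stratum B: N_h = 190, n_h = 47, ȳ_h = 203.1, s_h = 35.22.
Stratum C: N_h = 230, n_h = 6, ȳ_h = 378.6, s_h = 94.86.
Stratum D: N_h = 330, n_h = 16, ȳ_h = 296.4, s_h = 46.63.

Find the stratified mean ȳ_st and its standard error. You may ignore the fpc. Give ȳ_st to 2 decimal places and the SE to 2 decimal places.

ȳ_st = Σ W_h ȳ_h = (510·87.9 + 190·203.1 + 230·378.6 + 330·296.4)/1260 = 212.94286
V̂(ȳ_st) = Σ W_h² s_h²/n_h, with W_h = N_h/N and N = 1260:
  stratum A: (510/1260)²·11.74²/81 = 0.278773
  stratum B: (190/1260)²·35.22²/47 = 0.600132
  stratum C: (230/1260)²·94.86²/6 = 49.9723
  stratum D: (330/1260)²·46.63²/16 = 9.32175
V̂(ȳ_st) = 60.173
SE(ȳ_st) = √60.173 = 7.75712

ȳ_st ≈ 212.94, SE ≈ 7.76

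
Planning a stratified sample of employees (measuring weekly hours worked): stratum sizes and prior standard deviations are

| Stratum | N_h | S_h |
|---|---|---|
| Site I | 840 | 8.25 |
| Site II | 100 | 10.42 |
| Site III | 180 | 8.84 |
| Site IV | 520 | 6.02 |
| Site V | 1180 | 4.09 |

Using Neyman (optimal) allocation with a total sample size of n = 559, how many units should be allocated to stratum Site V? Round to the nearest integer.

154

Neyman allocation: n_h = n · N_h S_h / Σ N_i S_i, with n = 559.
  stratum Site I: N_h·S_h = 840·8.25 = 6930.00
  stratum Site II: N_h·S_h = 100·10.42 = 1042.00
  stratum Site III: N_h·S_h = 180·8.84 = 1591.20
  stratum Site IV: N_h·S_h = 520·6.02 = 3130.40
  stratum Site V: N_h·S_h = 1180·4.09 = 4826.20
Σ N_h S_h = 17519.80
n for stratum Site V = 559·4826.20/17519.80 = 153.988 → 154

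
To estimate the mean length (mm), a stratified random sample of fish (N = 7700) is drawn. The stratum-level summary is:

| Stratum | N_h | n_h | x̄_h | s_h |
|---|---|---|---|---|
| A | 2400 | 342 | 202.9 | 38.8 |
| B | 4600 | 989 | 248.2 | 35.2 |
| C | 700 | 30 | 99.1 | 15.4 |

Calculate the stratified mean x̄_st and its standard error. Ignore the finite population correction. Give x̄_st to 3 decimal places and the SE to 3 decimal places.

x̄_st = Σ W_h x̄_h = (2400·202.9 + 4600·248.2 + 700·99.1)/7700 = 220.52597
V̂(x̄_st) = Σ W_h² s_h²/n_h, with W_h = N_h/N and N = 7700:
  stratum A: (2400/7700)²·38.8²/342 = 0.42764
  stratum B: (4600/7700)²·35.2²/989 = 0.447119
  stratum C: (700/7700)²·15.4²/30 = 0.0653333
V̂(x̄_st) = 0.940093
SE(x̄_st) = √0.940093 = 0.969584

x̄_st ≈ 220.526, SE ≈ 0.970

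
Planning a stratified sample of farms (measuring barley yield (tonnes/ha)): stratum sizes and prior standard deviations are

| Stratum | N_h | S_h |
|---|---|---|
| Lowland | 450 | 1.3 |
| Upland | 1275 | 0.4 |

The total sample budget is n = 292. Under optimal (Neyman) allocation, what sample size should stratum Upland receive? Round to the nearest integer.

Neyman allocation: n_h = n · N_h S_h / Σ N_i S_i, with n = 292.
  stratum Lowland: N_h·S_h = 450·1.3 = 585.00
  stratum Upland: N_h·S_h = 1275·0.4 = 510.00
Σ N_h S_h = 1095.00
n for stratum Upland = 292·510.00/1095.00 = 136.000 → 136

136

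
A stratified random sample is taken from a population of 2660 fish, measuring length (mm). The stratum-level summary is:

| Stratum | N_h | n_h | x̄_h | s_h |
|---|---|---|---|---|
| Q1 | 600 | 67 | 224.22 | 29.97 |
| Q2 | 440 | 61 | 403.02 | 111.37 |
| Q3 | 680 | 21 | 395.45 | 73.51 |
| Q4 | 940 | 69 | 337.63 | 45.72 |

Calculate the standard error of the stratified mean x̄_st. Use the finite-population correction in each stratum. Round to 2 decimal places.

V̂(x̄_st) = Σ W_h² (1 − n_h/N_h) s_h²/n_h, with W_h = N_h/N and N = 2660:
  stratum Q1: (600/2660)²·(1 − 67/600)·29.97²/67 = 0.605918
  stratum Q2: (440/2660)²·(1 − 61/440)·111.37²/61 = 4.7922
  stratum Q3: (680/2660)²·(1 − 21/680)·73.51²/21 = 16.2969
  stratum Q4: (940/2660)²·(1 − 69/940)·45.72²/69 = 3.50547
V̂(x̄_st) = 25.2005
SE(x̄_st) = √25.2005 = 5.02001

SE(x̄_st) ≈ 5.02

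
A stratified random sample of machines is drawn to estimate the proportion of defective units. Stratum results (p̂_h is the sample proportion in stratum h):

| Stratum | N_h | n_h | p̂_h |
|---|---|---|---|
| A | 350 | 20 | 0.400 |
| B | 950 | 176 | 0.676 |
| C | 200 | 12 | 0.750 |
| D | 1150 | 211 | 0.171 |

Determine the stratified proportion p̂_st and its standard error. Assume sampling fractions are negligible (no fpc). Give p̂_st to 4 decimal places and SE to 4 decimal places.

N = 2650; stratum weights W_h = N_h/N.
p̂_st = Σ W_h p̂_h = (350·0.400 + 950·0.676 + 200·0.750 + 1150·0.171)/2650 = 0.42598
V̂(p̂_st) = Σ W_h² p̂_h(1−p̂_h)/(n_h−1):
  stratum A: (350/2650)²·0.400·0.600/19 = 0.000220344
  stratum B: (950/2650)²·0.676·0.324/175 = 0.000160846
  stratum C: (200/2650)²·0.750·0.250/11 = 9.70905e-05
  stratum D: (1150/2650)²·0.171·0.829/210 = 0.000127126
V̂(p̂_st) = 0.000605407; SE = √V̂ = 0.024605

p̂_st ≈ 0.4260, SE ≈ 0.0246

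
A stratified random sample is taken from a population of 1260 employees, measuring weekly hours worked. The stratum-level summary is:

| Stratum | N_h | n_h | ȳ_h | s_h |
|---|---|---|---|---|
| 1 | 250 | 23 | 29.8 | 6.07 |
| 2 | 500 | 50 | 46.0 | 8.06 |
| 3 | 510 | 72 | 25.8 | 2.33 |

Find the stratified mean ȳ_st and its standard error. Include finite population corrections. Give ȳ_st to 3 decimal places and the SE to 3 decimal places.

ȳ_st = Σ W_h ȳ_h = (250·29.8 + 500·46.0 + 510·25.8)/1260 = 34.60952
V̂(ȳ_st) = Σ W_h² (1 − n_h/N_h) s_h²/n_h, with W_h = N_h/N and N = 1260:
  stratum 1: (250/1260)²·(1 − 23/250)·6.07²/23 = 0.057263
  stratum 2: (500/1260)²·(1 − 50/500)·8.06²/50 = 0.184137
  stratum 3: (510/1260)²·(1 − 72/510)·2.33²/72 = 0.0106092
V̂(ȳ_st) = 0.252009
SE(ȳ_st) = √0.252009 = 0.502005

ȳ_st ≈ 34.610, SE ≈ 0.502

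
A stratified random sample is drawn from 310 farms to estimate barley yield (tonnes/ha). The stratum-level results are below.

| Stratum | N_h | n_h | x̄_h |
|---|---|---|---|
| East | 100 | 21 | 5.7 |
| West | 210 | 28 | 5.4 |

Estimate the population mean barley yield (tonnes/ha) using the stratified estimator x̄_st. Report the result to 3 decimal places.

N = Σ N_h = 310. Stratum weights W_h = N_h/N.
x̄_st = (100·5.7 + 210·5.4) / 310 = 5.49677

x̄_st ≈ 5.497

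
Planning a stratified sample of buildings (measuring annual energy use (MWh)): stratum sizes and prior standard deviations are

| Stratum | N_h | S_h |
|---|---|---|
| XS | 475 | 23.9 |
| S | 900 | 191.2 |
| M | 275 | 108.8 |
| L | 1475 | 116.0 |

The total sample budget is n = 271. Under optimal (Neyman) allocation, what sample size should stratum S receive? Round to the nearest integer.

121

Neyman allocation: n_h = n · N_h S_h / Σ N_i S_i, with n = 271.
  stratum XS: N_h·S_h = 475·23.9 = 11352.50
  stratum S: N_h·S_h = 900·191.2 = 172080.00
  stratum M: N_h·S_h = 275·108.8 = 29920.00
  stratum L: N_h·S_h = 1475·116.0 = 171100.00
Σ N_h S_h = 384452.50
n for stratum S = 271·172080.00/384452.50 = 121.299 → 121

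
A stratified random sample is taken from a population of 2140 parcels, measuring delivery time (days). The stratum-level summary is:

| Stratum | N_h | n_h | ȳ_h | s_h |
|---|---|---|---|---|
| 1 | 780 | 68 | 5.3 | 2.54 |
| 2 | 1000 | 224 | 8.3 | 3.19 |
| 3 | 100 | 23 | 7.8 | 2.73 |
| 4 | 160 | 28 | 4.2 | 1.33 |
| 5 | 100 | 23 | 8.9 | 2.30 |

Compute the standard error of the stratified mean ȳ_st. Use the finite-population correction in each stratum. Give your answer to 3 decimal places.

V̂(ȳ_st) = Σ W_h² (1 − n_h/N_h) s_h²/n_h, with W_h = N_h/N and N = 2140:
  stratum 1: (780/2140)²·(1 − 68/780)·2.54²/68 = 0.0115055
  stratum 2: (1000/2140)²·(1 − 224/1000)·3.19²/224 = 0.00769782
  stratum 3: (100/2140)²·(1 − 23/100)·2.73²/23 = 0.00054483
  stratum 4: (160/2140)²·(1 − 28/160)·1.33²/28 = 0.000291348
  stratum 5: (100/2140)²·(1 − 23/100)·2.30²/23 = 0.000386715
V̂(ȳ_st) = 0.0204262
SE(ȳ_st) = √0.0204262 = 0.14292

SE(ȳ_st) ≈ 0.143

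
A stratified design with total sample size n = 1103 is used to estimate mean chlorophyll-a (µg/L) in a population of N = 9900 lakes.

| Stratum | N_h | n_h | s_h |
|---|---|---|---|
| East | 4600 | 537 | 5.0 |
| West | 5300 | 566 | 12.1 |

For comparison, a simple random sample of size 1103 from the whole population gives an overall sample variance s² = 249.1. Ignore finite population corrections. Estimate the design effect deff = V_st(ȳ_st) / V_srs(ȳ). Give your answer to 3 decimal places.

V̂(ȳ_st) = Σ W_h² s_h²/n_h, with W_h = N_h/N and N = 9900:
  stratum East: (4600/9900)²·5.0²/537 = 0.010051
  stratum West: (5300/9900)²·12.1²/566 = 0.0741371
V_st = 0.0841882
V_srs = s²/n = 249.1/1103 = 0.225839
deff = V_st / V_srs = 0.0841882/0.225839 = 0.3728

deff ≈ 0.373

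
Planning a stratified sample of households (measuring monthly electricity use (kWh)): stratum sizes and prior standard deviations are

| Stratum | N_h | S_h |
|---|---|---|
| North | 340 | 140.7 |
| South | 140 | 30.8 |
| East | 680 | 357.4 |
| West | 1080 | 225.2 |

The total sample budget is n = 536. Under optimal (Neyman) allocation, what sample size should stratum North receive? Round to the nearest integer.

Neyman allocation: n_h = n · N_h S_h / Σ N_i S_i, with n = 536.
  stratum North: N_h·S_h = 340·140.7 = 47838.00
  stratum South: N_h·S_h = 140·30.8 = 4312.00
  stratum East: N_h·S_h = 680·357.4 = 243032.00
  stratum West: N_h·S_h = 1080·225.2 = 243216.00
Σ N_h S_h = 538398.00
n for stratum North = 536·47838.00/538398.00 = 47.625 → 48

48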